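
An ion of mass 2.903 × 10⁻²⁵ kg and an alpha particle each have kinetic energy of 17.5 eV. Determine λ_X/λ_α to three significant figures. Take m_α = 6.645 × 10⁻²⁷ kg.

At fixed KE, p = √(2mKE) so λ = h/p ∝ 1/√m.
λ_X/λ_α = √(m_α/m_X) = √(6.645 × 10⁻²⁷/2.903 × 10⁻²⁵) = √(0.02289) = 0.151.

λ_X/λ_α = 0.151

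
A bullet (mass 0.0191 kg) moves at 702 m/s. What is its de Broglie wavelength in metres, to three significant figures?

λ = 4.94 × 10⁻³⁵ m

p = mv = 0.0191 × 702 = 1.341 × 10¹ kg·m/s.
λ = h/p = 6.626 × 10⁻³⁴ / 1.341 × 10¹ = 4.94 × 10⁻³⁵ m.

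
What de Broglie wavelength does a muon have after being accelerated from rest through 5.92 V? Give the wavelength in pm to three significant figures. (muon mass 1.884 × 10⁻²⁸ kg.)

λ = 35.1 pm

KE = eV = 1.602 × 10⁻¹⁹ × 5.920 = 9.484 × 10⁻¹⁹ J.
p = √(2mKE) = √(2 × 1.884 × 10⁻²⁸ × 9.484 × 10⁻¹⁹) = 1.890 × 10⁻²³ kg·m/s.
λ = h/p = 6.626 × 10⁻³⁴ / 1.890 × 10⁻²³ = 3.51 × 10⁻¹¹ m = 35.1 pm.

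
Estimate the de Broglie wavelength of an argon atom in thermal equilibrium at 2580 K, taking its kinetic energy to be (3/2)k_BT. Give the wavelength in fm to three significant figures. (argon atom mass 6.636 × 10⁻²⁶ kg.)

KE = (3/2)k_BT = 1.5 × 1.381 × 10⁻²³ × 2580 = 5.344 × 10⁻²⁰ J.
p = √(2mKE) = √(2 × 6.636 × 10⁻²⁶ × 5.344 × 10⁻²⁰) = 8.422 × 10⁻²³ kg·m/s.
λ = h/p = 7.87 × 10⁻¹² m = 7870 fm.

λ = 7870 fm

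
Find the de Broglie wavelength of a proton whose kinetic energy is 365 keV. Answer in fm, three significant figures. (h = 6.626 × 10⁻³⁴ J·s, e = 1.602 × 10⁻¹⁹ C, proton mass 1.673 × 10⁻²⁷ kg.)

KE = 365 keV = 5.847 × 10⁻¹⁴ J.
p = √(2mKE) = √(2 × 1.673 × 10⁻²⁷ × 5.847 × 10⁻¹⁴) = 1.399 × 10⁻²⁰ kg·m/s.
λ = h/p = 6.626 × 10⁻³⁴ / 1.399 × 10⁻²⁰ = 4.74 × 10⁻¹⁴ m = 47.4 fm.

λ = 47.4 fm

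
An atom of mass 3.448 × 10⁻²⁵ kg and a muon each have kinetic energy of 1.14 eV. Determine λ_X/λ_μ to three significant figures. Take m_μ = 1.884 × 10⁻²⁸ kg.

At fixed KE, p = √(2mKE) so λ = h/p ∝ 1/√m.
λ_X/λ_μ = √(m_μ/m_X) = √(1.884 × 10⁻²⁸/3.448 × 10⁻²⁵) = √(5.464 × 10⁻⁴) = 0.0234.

λ_X/λ_μ = 0.0234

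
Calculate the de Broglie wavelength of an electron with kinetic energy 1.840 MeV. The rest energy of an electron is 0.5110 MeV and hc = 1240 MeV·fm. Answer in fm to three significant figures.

Total energy E = KE + m₀c² = 1.840 + 0.5110 = 2.3510 MeV.
(pc)² = E² − (m₀c²)² = (2.3510)² − (0.5110)² = 5.266 MeV², so pc = 2.295 MeV.
λ = hc/(pc) = 1240 MeV·fm / 2.295 MeV = 540 fm.

λ = 540 fm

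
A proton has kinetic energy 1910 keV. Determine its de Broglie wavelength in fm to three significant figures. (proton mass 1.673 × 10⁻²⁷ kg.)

KE = 1910 keV = 3.060 × 10⁻¹³ J.
p = √(2mKE) = √(2 × 1.673 × 10⁻²⁷ × 3.060 × 10⁻¹³) = 3.200 × 10⁻²⁰ kg·m/s.
λ = h/p = 6.626 × 10⁻³⁴ / 3.200 × 10⁻²⁰ = 2.07 × 10⁻¹⁴ m = 20.7 fm.

λ = 20.7 fm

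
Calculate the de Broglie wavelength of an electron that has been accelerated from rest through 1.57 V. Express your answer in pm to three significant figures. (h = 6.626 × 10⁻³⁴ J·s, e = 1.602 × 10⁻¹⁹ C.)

KE = eV = 1.602 × 10⁻¹⁹ × 1.570 = 2.515 × 10⁻¹⁹ J.
p = √(2mKE) = √(2 × 9.109 × 10⁻³¹ × 2.515 × 10⁻¹⁹) = 6.769 × 10⁻²⁵ kg·m/s.
λ = h/p = 6.626 × 10⁻³⁴ / 6.769 × 10⁻²⁵ = 9.79 × 10⁻¹⁰ m = 979 pm.

λ = 979 pm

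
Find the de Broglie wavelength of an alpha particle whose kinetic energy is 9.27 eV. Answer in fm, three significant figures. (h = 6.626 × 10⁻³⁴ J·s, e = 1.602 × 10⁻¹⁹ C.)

KE = 9.27 eV = 1.485 × 10⁻¹⁸ J.
p = √(2mKE) = √(2 × 6.645 × 10⁻²⁷ × 1.485 × 10⁻¹⁸) = 1.405 × 10⁻²² kg·m/s.
λ = h/p = 6.626 × 10⁻³⁴ / 1.405 × 10⁻²² = 4.72 × 10⁻¹² m = 4720 fm.

λ = 4720 fm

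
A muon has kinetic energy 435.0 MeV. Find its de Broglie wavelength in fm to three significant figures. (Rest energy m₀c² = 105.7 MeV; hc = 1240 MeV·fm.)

λ = 2.34 fm

Total energy E = KE + m₀c² = 435.0 + 105.7 = 540.7 MeV.
(pc)² = E² − (m₀c²)² = (540.7)² − (105.7)² = 2.812 × 10⁵ MeV², so pc = 530.3 MeV.
λ = hc/(pc) = 1240 MeV·fm / 530.3 MeV = 2.34 fm.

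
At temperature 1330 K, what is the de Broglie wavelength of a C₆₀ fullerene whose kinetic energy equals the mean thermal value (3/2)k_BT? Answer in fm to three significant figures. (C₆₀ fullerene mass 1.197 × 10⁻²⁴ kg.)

KE = (3/2)k_BT = 1.5 × 1.381 × 10⁻²³ × 1330 = 2.755 × 10⁻²⁰ J.
p = √(2mKE) = √(2 × 1.197 × 10⁻²⁴ × 2.755 × 10⁻²⁰) = 2.568 × 10⁻²² kg·m/s.
λ = h/p = 2.58 × 10⁻¹² m = 2580 fm.

λ = 2580 fm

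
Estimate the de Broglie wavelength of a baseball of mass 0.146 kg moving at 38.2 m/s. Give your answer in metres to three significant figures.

p = mv = 0.146 × 38.2 = 5.577 kg·m/s.
λ = h/p = 6.626 × 10⁻³⁴ / 5.577 = 1.19 × 10⁻³⁴ m.

λ = 1.19 × 10⁻³⁴ m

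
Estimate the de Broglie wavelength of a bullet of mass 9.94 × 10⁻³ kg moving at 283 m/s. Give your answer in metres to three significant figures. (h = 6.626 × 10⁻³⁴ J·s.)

p = mv = 9.94 × 10⁻³ × 283 = 2.813 kg·m/s.
λ = h/p = 6.626 × 10⁻³⁴ / 2.813 = 2.36 × 10⁻³⁴ m.

λ = 2.36 × 10⁻³⁴ m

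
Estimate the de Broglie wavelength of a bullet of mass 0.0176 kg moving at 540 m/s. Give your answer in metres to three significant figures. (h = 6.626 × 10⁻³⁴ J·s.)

p = mv = 0.0176 × 540 = 9.504 kg·m/s.
λ = h/p = 6.626 × 10⁻³⁴ / 9.504 = 6.97 × 10⁻³⁵ m.

λ = 6.97 × 10⁻³⁵ m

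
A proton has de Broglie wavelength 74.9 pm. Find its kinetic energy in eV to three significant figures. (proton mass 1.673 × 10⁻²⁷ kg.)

KE = 0.146 eV

p = h/λ = 6.626 × 10⁻³⁴ / 7.490 × 10⁻¹¹ = 8.846 × 10⁻²⁴ kg·m/s.
KE = p²/(2m) = (8.846 × 10⁻²⁴)² / (2 × 1.673 × 10⁻²⁷) = 2.339 × 10⁻²⁰ J = 0.146 eV.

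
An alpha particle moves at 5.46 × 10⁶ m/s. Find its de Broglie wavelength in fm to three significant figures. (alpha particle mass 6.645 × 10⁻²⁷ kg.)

λ = 18.3 fm

p = mv = 6.645 × 10⁻²⁷ × 5.46 × 10⁶ = 3.628 × 10⁻²⁰ kg·m/s.
λ = h/p = 6.626 × 10⁻³⁴ / 3.628 × 10⁻²⁰ = 1.83 × 10⁻¹⁴ m = 18.3 fm.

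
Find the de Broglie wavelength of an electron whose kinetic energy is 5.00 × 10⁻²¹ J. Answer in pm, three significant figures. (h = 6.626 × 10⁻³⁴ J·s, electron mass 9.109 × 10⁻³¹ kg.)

λ = 6940 pm

p = √(2mKE) = √(2 × 9.109 × 10⁻³¹ × 5.000 × 10⁻²¹) = 9.544 × 10⁻²⁶ kg·m/s.
λ = h/p = 6.626 × 10⁻³⁴ / 9.544 × 10⁻²⁶ = 6.94 × 10⁻⁹ m = 6940 pm.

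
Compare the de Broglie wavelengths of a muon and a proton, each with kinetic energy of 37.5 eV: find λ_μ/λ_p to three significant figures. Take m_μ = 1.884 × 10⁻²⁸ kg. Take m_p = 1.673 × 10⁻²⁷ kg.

λ_μ/λ_p = 2.98

At fixed KE, p = √(2mKE) so λ = h/p ∝ 1/√m.
λ_μ/λ_p = √(m_p/m_μ) = √(1.673 × 10⁻²⁷/1.884 × 10⁻²⁸) = √(8.880) = 2.98.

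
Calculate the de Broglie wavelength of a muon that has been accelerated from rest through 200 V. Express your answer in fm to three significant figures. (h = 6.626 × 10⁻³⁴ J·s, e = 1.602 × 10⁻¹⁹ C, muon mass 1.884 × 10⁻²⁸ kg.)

λ = 6030 fm

KE = eV = 1.602 × 10⁻¹⁹ × 200.0 = 3.204 × 10⁻¹⁷ J.
p = √(2mKE) = √(2 × 1.884 × 10⁻²⁸ × 3.204 × 10⁻¹⁷) = 1.099 × 10⁻²² kg·m/s.
λ = h/p = 6.626 × 10⁻³⁴ / 1.099 × 10⁻²² = 6.03 × 10⁻¹² m = 6030 fm.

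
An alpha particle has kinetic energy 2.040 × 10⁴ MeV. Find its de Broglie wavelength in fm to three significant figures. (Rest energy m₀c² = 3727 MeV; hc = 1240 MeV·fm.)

λ = 0.0520 fm

Total energy E = KE + m₀c² = 2.040 × 10⁴ + 3727 = 24127 MeV.
(pc)² = E² − (m₀c²)² = (24127)² − (3727)² = 5.682 × 10⁸ MeV², so pc = 2.384 × 10⁴ MeV.
λ = hc/(pc) = 1240 MeV·fm / 2.384 × 10⁴ MeV = 0.0520 fm.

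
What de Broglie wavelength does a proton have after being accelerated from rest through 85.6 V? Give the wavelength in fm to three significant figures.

λ = 3090 fm

KE = eV = 1.602 × 10⁻¹⁹ × 85.60 = 1.371 × 10⁻¹⁷ J.
p = √(2mKE) = √(2 × 1.673 × 10⁻²⁷ × 1.371 × 10⁻¹⁷) = 2.142 × 10⁻²² kg·m/s.
λ = h/p = 6.626 × 10⁻³⁴ / 2.142 × 10⁻²² = 3.09 × 10⁻¹² m = 3090 fm.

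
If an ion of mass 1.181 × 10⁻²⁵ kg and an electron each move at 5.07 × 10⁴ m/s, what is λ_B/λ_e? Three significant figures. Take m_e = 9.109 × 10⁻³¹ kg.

At fixed v, p = mv so λ = h/(mv) ∝ 1/m.
λ_B/λ_e = m_e/m_B = 9.109 × 10⁻³¹/1.181 × 10⁻²⁵ = 7.71 × 10⁻⁶.

λ_B/λ_e = 7.71 × 10⁻⁶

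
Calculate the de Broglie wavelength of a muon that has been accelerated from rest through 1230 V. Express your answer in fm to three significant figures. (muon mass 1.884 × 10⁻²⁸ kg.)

KE = eV = 1.602 × 10⁻¹⁹ × 1230 = 1.970 × 10⁻¹⁶ J.
p = √(2mKE) = √(2 × 1.884 × 10⁻²⁸ × 1.970 × 10⁻¹⁶) = 2.725 × 10⁻²² kg·m/s.
λ = h/p = 6.626 × 10⁻³⁴ / 2.725 × 10⁻²² = 2.43 × 10⁻¹² m = 2430 fm.

λ = 2430 fm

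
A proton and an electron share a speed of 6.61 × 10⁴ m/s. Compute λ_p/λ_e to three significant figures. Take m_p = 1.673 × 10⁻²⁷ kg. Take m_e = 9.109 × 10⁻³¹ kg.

At fixed v, p = mv so λ = h/(mv) ∝ 1/m.
λ_p/λ_e = m_e/m_p = 9.109 × 10⁻³¹/1.673 × 10⁻²⁷ = 5.44 × 10⁻⁴.

λ_p/λ_e = 5.44 × 10⁻⁴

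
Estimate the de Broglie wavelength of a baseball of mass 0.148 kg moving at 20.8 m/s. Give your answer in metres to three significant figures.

p = mv = 0.148 × 20.8 = 3.078 kg·m/s.
λ = h/p = 6.626 × 10⁻³⁴ / 3.078 = 2.15 × 10⁻³⁴ m.

λ = 2.15 × 10⁻³⁴ m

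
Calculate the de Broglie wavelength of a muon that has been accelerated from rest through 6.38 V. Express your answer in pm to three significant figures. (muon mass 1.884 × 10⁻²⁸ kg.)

KE = eV = 1.602 × 10⁻¹⁹ × 6.380 = 1.022 × 10⁻¹⁸ J.
p = √(2mKE) = √(2 × 1.884 × 10⁻²⁸ × 1.022 × 10⁻¹⁸) = 1.962 × 10⁻²³ kg·m/s.
λ = h/p = 6.626 × 10⁻³⁴ / 1.962 × 10⁻²³ = 3.38 × 10⁻¹¹ m = 33.8 pm.

λ = 33.8 pm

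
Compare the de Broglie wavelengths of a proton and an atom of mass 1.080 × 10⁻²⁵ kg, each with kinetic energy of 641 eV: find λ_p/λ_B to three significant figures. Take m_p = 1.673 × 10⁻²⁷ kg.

At fixed KE, p = √(2mKE) so λ = h/p ∝ 1/√m.
λ_p/λ_B = √(m_B/m_p) = √(1.080 × 10⁻²⁵/1.673 × 10⁻²⁷) = √(64.55) = 8.03.

λ_p/λ_B = 8.03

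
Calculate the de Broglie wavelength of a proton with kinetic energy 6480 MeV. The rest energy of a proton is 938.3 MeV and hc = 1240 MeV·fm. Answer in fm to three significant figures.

Total energy E = KE + m₀c² = 6480 + 938.3 = 7418.3 MeV.
(pc)² = E² − (m₀c²)² = (7418.3)² − (938.3)² = 5.415 × 10⁷ MeV², so pc = 7359 MeV.
λ = hc/(pc) = 1240 MeV·fm / 7359 MeV = 0.169 fm.

λ = 0.169 fm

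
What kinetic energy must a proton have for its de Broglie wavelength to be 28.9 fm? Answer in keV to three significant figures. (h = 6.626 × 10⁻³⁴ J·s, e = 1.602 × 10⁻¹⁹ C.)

KE = 981 keV

p = h/λ = 6.626 × 10⁻³⁴ / 2.890 × 10⁻¹⁴ = 2.293 × 10⁻²⁰ kg·m/s.
KE = p²/(2m) = (2.293 × 10⁻²⁰)² / (2 × 1.673 × 10⁻²⁷) = 1.571 × 10⁻¹³ J = 981 keV.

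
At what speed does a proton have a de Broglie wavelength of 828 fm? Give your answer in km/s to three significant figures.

v = 478 km/s

p = h/λ = 6.626 × 10⁻³⁴ / 8.280 × 10⁻¹³ = 8.002 × 10⁻²² kg·m/s.
v = p/m = 8.002 × 10⁻²² / 1.673 × 10⁻²⁷ = 4.78 × 10⁵ m/s = 478 km/s.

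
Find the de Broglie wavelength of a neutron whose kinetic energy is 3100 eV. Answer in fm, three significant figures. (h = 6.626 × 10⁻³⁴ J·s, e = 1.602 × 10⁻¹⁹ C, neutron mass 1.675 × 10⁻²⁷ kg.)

λ = 514 fm

KE = 3100 eV = 4.966 × 10⁻¹⁶ J.
p = √(2mKE) = √(2 × 1.675 × 10⁻²⁷ × 4.966 × 10⁻¹⁶) = 1.290 × 10⁻²¹ kg·m/s.
λ = h/p = 6.626 × 10⁻³⁴ / 1.290 × 10⁻²¹ = 5.14 × 10⁻¹³ m = 514 fm.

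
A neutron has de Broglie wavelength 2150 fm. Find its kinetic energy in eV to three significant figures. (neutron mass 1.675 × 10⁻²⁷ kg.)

KE = 177 eV

p = h/λ = 6.626 × 10⁻³⁴ / 2.150 × 10⁻¹² = 3.082 × 10⁻²² kg·m/s.
KE = p²/(2m) = (3.082 × 10⁻²²)² / (2 × 1.675 × 10⁻²⁷) = 2.835 × 10⁻¹⁷ J = 177 eV.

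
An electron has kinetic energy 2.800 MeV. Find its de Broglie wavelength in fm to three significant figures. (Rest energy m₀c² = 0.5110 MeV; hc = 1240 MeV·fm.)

λ = 379 fm

Total energy E = KE + m₀c² = 2.800 + 0.5110 = 3.3110 MeV.
(pc)² = E² − (m₀c²)² = (3.3110)² − (0.5110)² = 10.70 MeV², so pc = 3.271 MeV.
λ = hc/(pc) = 1240 MeV·fm / 3.271 MeV = 379 fm.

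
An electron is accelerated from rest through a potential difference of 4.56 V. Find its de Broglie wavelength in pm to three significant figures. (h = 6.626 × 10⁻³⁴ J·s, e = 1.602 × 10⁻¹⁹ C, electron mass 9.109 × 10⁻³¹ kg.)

KE = eV = 1.602 × 10⁻¹⁹ × 4.560 = 7.305 × 10⁻¹⁹ J.
p = √(2mKE) = √(2 × 9.109 × 10⁻³¹ × 7.305 × 10⁻¹⁹) = 1.154 × 10⁻²⁴ kg·m/s.
λ = h/p = 6.626 × 10⁻³⁴ / 1.154 × 10⁻²⁴ = 5.74 × 10⁻¹⁰ m = 574 pm.

λ = 574 pm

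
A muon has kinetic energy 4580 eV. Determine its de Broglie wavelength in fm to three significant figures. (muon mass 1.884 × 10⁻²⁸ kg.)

λ = 1260 fm

KE = 4580 eV = 7.337 × 10⁻¹⁶ J.
p = √(2mKE) = √(2 × 1.884 × 10⁻²⁸ × 7.337 × 10⁻¹⁶) = 5.258 × 10⁻²² kg·m/s.
λ = h/p = 6.626 × 10⁻³⁴ / 5.258 × 10⁻²² = 1.26 × 10⁻¹² m = 1260 fm.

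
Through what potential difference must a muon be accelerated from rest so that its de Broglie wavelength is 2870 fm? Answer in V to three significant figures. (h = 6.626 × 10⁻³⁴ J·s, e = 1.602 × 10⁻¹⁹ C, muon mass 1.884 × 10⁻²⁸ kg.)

V = 883 V

p = h/λ = 6.626 × 10⁻³⁴ / 2.870 × 10⁻¹² = 2.309 × 10⁻²² kg·m/s.
KE = p²/(2m) = 1.415 × 10⁻¹⁶ J.
V = KE/e = 1.415 × 10⁻¹⁶ / (1.602 × 10⁻¹⁹) = 883 V.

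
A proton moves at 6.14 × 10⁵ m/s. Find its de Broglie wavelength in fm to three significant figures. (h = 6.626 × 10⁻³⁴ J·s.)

p = mv = 1.673 × 10⁻²⁷ × 6.14 × 10⁵ = 1.027 × 10⁻²¹ kg·m/s.
λ = h/p = 6.626 × 10⁻³⁴ / 1.027 × 10⁻²¹ = 6.45 × 10⁻¹³ m = 645 fm.

λ = 645 fm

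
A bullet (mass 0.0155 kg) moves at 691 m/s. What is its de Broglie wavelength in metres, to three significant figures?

p = mv = 0.0155 × 691 = 1.071 × 10¹ kg·m/s.
λ = h/p = 6.626 × 10⁻³⁴ / 1.071 × 10¹ = 6.19 × 10⁻³⁵ m.

λ = 6.19 × 10⁻³⁵ m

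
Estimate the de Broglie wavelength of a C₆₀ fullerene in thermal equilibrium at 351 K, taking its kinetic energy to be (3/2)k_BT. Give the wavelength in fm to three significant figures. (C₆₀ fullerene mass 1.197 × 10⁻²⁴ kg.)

KE = (3/2)k_BT = 1.5 × 1.381 × 10⁻²³ × 351 = 7.271 × 10⁻²¹ J.
p = √(2mKE) = √(2 × 1.197 × 10⁻²⁴ × 7.271 × 10⁻²¹) = 1.319 × 10⁻²² kg·m/s.
λ = h/p = 5.02 × 10⁻¹² m = 5020 fm.

λ = 5020 fm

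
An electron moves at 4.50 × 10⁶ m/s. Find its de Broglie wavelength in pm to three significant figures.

p = mv = 9.109 × 10⁻³¹ × 4.50 × 10⁶ = 4.099 × 10⁻²⁴ kg·m/s.
λ = h/p = 6.626 × 10⁻³⁴ / 4.099 × 10⁻²⁴ = 1.62 × 10⁻¹⁰ m = 162 pm.

λ = 162 pm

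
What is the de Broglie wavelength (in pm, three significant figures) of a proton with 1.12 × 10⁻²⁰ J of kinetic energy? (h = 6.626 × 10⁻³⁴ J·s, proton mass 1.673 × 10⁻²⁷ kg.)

λ = 108 pm

p = √(2mKE) = √(2 × 1.673 × 10⁻²⁷ × 1.120 × 10⁻²⁰) = 6.122 × 10⁻²⁴ kg·m/s.
λ = h/p = 6.626 × 10⁻³⁴ / 6.122 × 10⁻²⁴ = 1.08 × 10⁻¹⁰ m = 108 pm.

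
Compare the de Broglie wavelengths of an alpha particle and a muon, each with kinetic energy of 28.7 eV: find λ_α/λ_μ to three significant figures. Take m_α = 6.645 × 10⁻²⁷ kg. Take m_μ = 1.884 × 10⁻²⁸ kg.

At fixed KE, p = √(2mKE) so λ = h/p ∝ 1/√m.
λ_α/λ_μ = √(m_μ/m_α) = √(1.884 × 10⁻²⁸/6.645 × 10⁻²⁷) = √(0.02835) = 0.168.

λ_α/λ_μ = 0.168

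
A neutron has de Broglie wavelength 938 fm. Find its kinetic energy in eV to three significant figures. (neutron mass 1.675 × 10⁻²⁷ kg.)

KE = 930 eV

p = h/λ = 6.626 × 10⁻³⁴ / 9.380 × 10⁻¹³ = 7.064 × 10⁻²² kg·m/s.
KE = p²/(2m) = (7.064 × 10⁻²²)² / (2 × 1.675 × 10⁻²⁷) = 1.490 × 10⁻¹⁶ J = 930 eV.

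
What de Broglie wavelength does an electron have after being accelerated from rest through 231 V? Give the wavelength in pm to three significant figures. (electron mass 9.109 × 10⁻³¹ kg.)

λ = 80.7 pm

KE = eV = 1.602 × 10⁻¹⁹ × 231.0 = 3.701 × 10⁻¹⁷ J.
p = √(2mKE) = √(2 × 9.109 × 10⁻³¹ × 3.701 × 10⁻¹⁷) = 8.211 × 10⁻²⁴ kg·m/s.
λ = h/p = 6.626 × 10⁻³⁴ / 8.211 × 10⁻²⁴ = 8.07 × 10⁻¹¹ m = 80.7 pm.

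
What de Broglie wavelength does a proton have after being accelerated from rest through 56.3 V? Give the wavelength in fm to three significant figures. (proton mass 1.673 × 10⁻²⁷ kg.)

λ = 3810 fm

KE = eV = 1.602 × 10⁻¹⁹ × 56.30 = 9.019 × 10⁻¹⁸ J.
p = √(2mKE) = √(2 × 1.673 × 10⁻²⁷ × 9.019 × 10⁻¹⁸) = 1.737 × 10⁻²² kg·m/s.
λ = h/p = 6.626 × 10⁻³⁴ / 1.737 × 10⁻²² = 3.81 × 10⁻¹² m = 3810 fm.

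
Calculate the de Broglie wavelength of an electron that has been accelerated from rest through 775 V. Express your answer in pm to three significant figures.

λ = 44.1 pm

KE = eV = 1.602 × 10⁻¹⁹ × 775.0 = 1.242 × 10⁻¹⁶ J.
p = √(2mKE) = √(2 × 9.109 × 10⁻³¹ × 1.242 × 10⁻¹⁶) = 1.504 × 10⁻²³ kg·m/s.
λ = h/p = 6.626 × 10⁻³⁴ / 1.504 × 10⁻²³ = 4.41 × 10⁻¹¹ m = 44.1 pm.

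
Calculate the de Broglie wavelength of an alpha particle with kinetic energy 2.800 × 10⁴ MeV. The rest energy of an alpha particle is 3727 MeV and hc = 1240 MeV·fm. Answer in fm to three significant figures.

Total energy E = KE + m₀c² = 2.800 × 10⁴ + 3727 = 31727 MeV.
(pc)² = E² − (m₀c²)² = (31727)² − (3727)² = 9.927 × 10⁸ MeV², so pc = 3.151 × 10⁴ MeV.
λ = hc/(pc) = 1240 MeV·fm / 3.151 × 10⁴ MeV = 0.0394 fm.

λ = 0.0394 fm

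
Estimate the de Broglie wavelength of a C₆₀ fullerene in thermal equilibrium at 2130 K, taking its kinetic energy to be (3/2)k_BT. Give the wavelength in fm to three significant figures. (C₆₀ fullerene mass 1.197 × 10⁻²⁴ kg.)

λ = 2040 fm

KE = (3/2)k_BT = 1.5 × 1.381 × 10⁻²³ × 2130 = 4.412 × 10⁻²⁰ J.
p = √(2mKE) = √(2 × 1.197 × 10⁻²⁴ × 4.412 × 10⁻²⁰) = 3.250 × 10⁻²² kg·m/s.
λ = h/p = 2.04 × 10⁻¹² m = 2040 fm.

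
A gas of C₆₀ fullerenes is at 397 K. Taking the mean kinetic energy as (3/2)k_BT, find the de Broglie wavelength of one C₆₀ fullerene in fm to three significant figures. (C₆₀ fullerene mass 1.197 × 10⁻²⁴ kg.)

KE = (3/2)k_BT = 1.5 × 1.381 × 10⁻²³ × 397 = 8.224 × 10⁻²¹ J.
p = √(2mKE) = √(2 × 1.197 × 10⁻²⁴ × 8.224 × 10⁻²¹) = 1.403 × 10⁻²² kg·m/s.
λ = h/p = 4.72 × 10⁻¹² m = 4720 fm.

λ = 4720 fm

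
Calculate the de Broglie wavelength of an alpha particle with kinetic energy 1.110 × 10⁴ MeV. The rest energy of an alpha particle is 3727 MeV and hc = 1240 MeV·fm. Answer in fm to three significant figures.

λ = 0.0864 fm

Total energy E = KE + m₀c² = 1.110 × 10⁴ + 3727 = 14827 MeV.
(pc)² = E² − (m₀c²)² = (14827)² − (3727)² = 2.059 × 10⁸ MeV², so pc = 1.435 × 10⁴ MeV.
λ = hc/(pc) = 1240 MeV·fm / 1.435 × 10⁴ MeV = 0.0864 fm.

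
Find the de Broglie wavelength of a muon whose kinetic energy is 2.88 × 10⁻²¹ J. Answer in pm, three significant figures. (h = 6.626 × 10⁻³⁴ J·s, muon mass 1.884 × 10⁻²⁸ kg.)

λ = 636 pm

p = √(2mKE) = √(2 × 1.884 × 10⁻²⁸ × 2.880 × 10⁻²¹) = 1.042 × 10⁻²⁴ kg·m/s.
λ = h/p = 6.626 × 10⁻³⁴ / 1.042 × 10⁻²⁴ = 6.36 × 10⁻¹⁰ m = 636 pm.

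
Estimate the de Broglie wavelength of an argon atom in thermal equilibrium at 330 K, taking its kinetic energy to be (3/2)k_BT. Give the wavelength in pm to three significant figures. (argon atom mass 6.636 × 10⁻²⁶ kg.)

KE = (3/2)k_BT = 1.5 × 1.381 × 10⁻²³ × 330 = 6.836 × 10⁻²¹ J.
p = √(2mKE) = √(2 × 6.636 × 10⁻²⁶ × 6.836 × 10⁻²¹) = 3.012 × 10⁻²³ kg·m/s.
λ = h/p = 2.20 × 10⁻¹¹ m = 22.0 pm.

λ = 22.0 pm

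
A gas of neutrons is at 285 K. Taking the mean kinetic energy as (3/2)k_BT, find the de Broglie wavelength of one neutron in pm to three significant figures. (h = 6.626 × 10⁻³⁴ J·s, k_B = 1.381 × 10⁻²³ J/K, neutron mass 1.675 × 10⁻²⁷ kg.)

KE = (3/2)k_BT = 1.5 × 1.381 × 10⁻²³ × 285 = 5.904 × 10⁻²¹ J.
p = √(2mKE) = √(2 × 1.675 × 10⁻²⁷ × 5.904 × 10⁻²¹) = 4.447 × 10⁻²⁴ kg·m/s.
λ = h/p = 1.49 × 10⁻¹⁰ m = 149 pm.

λ = 149 pm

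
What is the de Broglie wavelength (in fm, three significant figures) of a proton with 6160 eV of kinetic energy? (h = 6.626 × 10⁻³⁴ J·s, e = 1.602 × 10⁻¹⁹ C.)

λ = 365 fm

KE = 6160 eV = 9.868 × 10⁻¹⁶ J.
p = √(2mKE) = √(2 × 1.673 × 10⁻²⁷ × 9.868 × 10⁻¹⁶) = 1.817 × 10⁻²¹ kg·m/s.
λ = h/p = 6.626 × 10⁻³⁴ / 1.817 × 10⁻²¹ = 3.65 × 10⁻¹³ m = 365 fm.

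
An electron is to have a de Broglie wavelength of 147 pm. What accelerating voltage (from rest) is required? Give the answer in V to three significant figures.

p = h/λ = 6.626 × 10⁻³⁴ / 1.470 × 10⁻¹⁰ = 4.507 × 10⁻²⁴ kg·m/s.
KE = p²/(2m) = 1.115 × 10⁻¹⁷ J.
V = KE/e = 1.115 × 10⁻¹⁷ / (1.602 × 10⁻¹⁹) = 69.6 V.

V = 69.6 V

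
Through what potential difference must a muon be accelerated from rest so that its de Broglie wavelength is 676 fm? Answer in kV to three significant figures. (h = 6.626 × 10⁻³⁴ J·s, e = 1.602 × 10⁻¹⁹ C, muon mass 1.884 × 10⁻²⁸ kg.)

V = 15.9 kV

p = h/λ = 6.626 × 10⁻³⁴ / 6.760 × 10⁻¹³ = 9.802 × 10⁻²² kg·m/s.
KE = p²/(2m) = 2.550 × 10⁻¹⁵ J.
V = KE/e = 2.550 × 10⁻¹⁵ / (1.602 × 10⁻¹⁹) = 15.9 kV.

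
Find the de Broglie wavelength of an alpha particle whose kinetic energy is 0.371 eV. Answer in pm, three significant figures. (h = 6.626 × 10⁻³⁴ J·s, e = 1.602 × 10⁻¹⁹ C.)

KE = 0.371 eV = 5.943 × 10⁻²⁰ J.
p = √(2mKE) = √(2 × 6.645 × 10⁻²⁷ × 5.943 × 10⁻²⁰) = 2.810 × 10⁻²³ kg·m/s.
λ = h/p = 6.626 × 10⁻³⁴ / 2.810 × 10⁻²³ = 2.36 × 10⁻¹¹ m = 23.6 pm.

λ = 23.6 pm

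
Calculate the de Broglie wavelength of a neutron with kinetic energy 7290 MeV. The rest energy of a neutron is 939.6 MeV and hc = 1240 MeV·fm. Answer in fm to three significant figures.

λ = 0.152 fm

Total energy E = KE + m₀c² = 7290 + 939.6 = 8229.6 MeV.
(pc)² = E² − (m₀c²)² = (8229.6)² − (939.6)² = 6.684 × 10⁷ MeV², so pc = 8176 MeV.
λ = hc/(pc) = 1240 MeV·fm / 8176 MeV = 0.152 fm.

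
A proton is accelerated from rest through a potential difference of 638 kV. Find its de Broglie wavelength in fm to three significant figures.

KE = eV = 1.602 × 10⁻¹⁹ × 6.380 × 10⁵ = 1.022 × 10⁻¹³ J.
p = √(2mKE) = √(2 × 1.673 × 10⁻²⁷ × 1.022 × 10⁻¹³) = 1.849 × 10⁻²⁰ kg·m/s.
λ = h/p = 6.626 × 10⁻³⁴ / 1.849 × 10⁻²⁰ = 3.58 × 10⁻¹⁴ m = 35.8 fm.

λ = 35.8 fm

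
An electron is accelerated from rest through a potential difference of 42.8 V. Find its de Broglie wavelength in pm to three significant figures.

λ = 187 pm

KE = eV = 1.602 × 10⁻¹⁹ × 42.80 = 6.857 × 10⁻¹⁸ J.
p = √(2mKE) = √(2 × 9.109 × 10⁻³¹ × 6.857 × 10⁻¹⁸) = 3.534 × 10⁻²⁴ kg·m/s.
λ = h/p = 6.626 × 10⁻³⁴ / 3.534 × 10⁻²⁴ = 1.87 × 10⁻¹⁰ m = 187 pm.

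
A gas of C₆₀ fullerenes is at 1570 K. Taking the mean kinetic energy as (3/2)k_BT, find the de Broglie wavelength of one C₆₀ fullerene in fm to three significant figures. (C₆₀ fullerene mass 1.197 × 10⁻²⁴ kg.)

KE = (3/2)k_BT = 1.5 × 1.381 × 10⁻²³ × 1570 = 3.252 × 10⁻²⁰ J.
p = √(2mKE) = √(2 × 1.197 × 10⁻²⁴ × 3.252 × 10⁻²⁰) = 2.790 × 10⁻²² kg·m/s.
λ = h/p = 2.37 × 10⁻¹² m = 2370 fm.

λ = 2370 fm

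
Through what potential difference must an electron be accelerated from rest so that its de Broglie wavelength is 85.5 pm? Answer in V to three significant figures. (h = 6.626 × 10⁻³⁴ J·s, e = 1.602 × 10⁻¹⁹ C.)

V = 206 V

p = h/λ = 6.626 × 10⁻³⁴ / 8.550 × 10⁻¹¹ = 7.750 × 10⁻²⁴ kg·m/s.
KE = p²/(2m) = 3.297 × 10⁻¹⁷ J.
V = KE/e = 3.297 × 10⁻¹⁷ / (1.602 × 10⁻¹⁹) = 206 V.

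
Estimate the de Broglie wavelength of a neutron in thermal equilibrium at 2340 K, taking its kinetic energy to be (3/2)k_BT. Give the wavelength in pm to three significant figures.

KE = (3/2)k_BT = 1.5 × 1.381 × 10⁻²³ × 2340 = 4.847 × 10⁻²⁰ J.
p = √(2mKE) = √(2 × 1.675 × 10⁻²⁷ × 4.847 × 10⁻²⁰) = 1.274 × 10⁻²³ kg·m/s.
λ = h/p = 5.20 × 10⁻¹¹ m = 52.0 pm.

λ = 52.0 pm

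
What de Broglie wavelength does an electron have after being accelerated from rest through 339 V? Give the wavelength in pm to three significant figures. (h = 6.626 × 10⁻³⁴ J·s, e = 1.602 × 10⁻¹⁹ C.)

λ = 66.6 pm

KE = eV = 1.602 × 10⁻¹⁹ × 339.0 = 5.431 × 10⁻¹⁷ J.
p = √(2mKE) = √(2 × 9.109 × 10⁻³¹ × 5.431 × 10⁻¹⁷) = 9.947 × 10⁻²⁴ kg·m/s.
λ = h/p = 6.626 × 10⁻³⁴ / 9.947 × 10⁻²⁴ = 6.66 × 10⁻¹¹ m = 66.6 pm.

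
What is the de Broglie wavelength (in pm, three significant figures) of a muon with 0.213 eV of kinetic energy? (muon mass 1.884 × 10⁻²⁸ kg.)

KE = 0.213 eV = 3.412 × 10⁻²⁰ J.
p = √(2mKE) = √(2 × 1.884 × 10⁻²⁸ × 3.412 × 10⁻²⁰) = 3.586 × 10⁻²⁴ kg·m/s.
λ = h/p = 6.626 × 10⁻³⁴ / 3.586 × 10⁻²⁴ = 1.85 × 10⁻¹⁰ m = 185 pm.

λ = 185 pm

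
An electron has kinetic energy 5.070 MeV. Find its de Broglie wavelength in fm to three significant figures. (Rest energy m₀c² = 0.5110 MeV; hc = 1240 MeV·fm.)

λ = 223 fm

Total energy E = KE + m₀c² = 5.070 + 0.5110 = 5.5810 MeV.
(pc)² = E² − (m₀c²)² = (5.5810)² − (0.5110)² = 30.89 MeV², so pc = 5.558 MeV.
λ = hc/(pc) = 1240 MeV·fm / 5.558 MeV = 223 fm.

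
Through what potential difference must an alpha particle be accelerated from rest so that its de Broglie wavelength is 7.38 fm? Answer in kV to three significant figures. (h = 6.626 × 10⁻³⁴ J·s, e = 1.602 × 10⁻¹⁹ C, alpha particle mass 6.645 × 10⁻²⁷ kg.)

V = 1890 kV

p = h/λ = 6.626 × 10⁻³⁴ / 7.380 × 10⁻¹⁵ = 8.978 × 10⁻²⁰ kg·m/s.
KE = p²/(2m) = 6.065 × 10⁻¹³ J.
V = KE/2e = 6.065 × 10⁻¹³ / (2 × 1.602 × 10⁻¹⁹) = 1890 kV.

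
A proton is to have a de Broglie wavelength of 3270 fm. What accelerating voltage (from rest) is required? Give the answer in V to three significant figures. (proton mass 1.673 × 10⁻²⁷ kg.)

V = 76.6 V

p = h/λ = 6.626 × 10⁻³⁴ / 3.270 × 10⁻¹² = 2.026 × 10⁻²² kg·m/s.
KE = p²/(2m) = 1.227 × 10⁻¹⁷ J.
V = KE/e = 1.227 × 10⁻¹⁷ / (1.602 × 10⁻¹⁹) = 76.6 V.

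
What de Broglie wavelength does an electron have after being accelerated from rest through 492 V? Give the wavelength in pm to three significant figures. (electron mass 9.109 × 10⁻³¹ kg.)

λ = 55.3 pm

KE = eV = 1.602 × 10⁻¹⁹ × 492.0 = 7.882 × 10⁻¹⁷ J.
p = √(2mKE) = √(2 × 9.109 × 10⁻³¹ × 7.882 × 10⁻¹⁷) = 1.198 × 10⁻²³ kg·m/s.
λ = h/p = 6.626 × 10⁻³⁴ / 1.198 × 10⁻²³ = 5.53 × 10⁻¹¹ m = 55.3 pm.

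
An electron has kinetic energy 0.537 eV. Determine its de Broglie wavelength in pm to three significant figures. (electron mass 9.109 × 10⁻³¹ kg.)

λ = 1670 pm

KE = 0.537 eV = 8.603 × 10⁻²⁰ J.
p = √(2mKE) = √(2 × 9.109 × 10⁻³¹ × 8.603 × 10⁻²⁰) = 3.959 × 10⁻²⁵ kg·m/s.
λ = h/p = 6.626 × 10⁻³⁴ / 3.959 × 10⁻²⁵ = 1.67 × 10⁻⁹ m = 1670 pm.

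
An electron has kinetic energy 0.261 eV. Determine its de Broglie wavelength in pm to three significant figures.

λ = 2400 pm

KE = 0.261 eV = 4.181 × 10⁻²⁰ J.
p = √(2mKE) = √(2 × 9.109 × 10⁻³¹ × 4.181 × 10⁻²⁰) = 2.760 × 10⁻²⁵ kg·m/s.
λ = h/p = 6.626 × 10⁻³⁴ / 2.760 × 10⁻²⁵ = 2.40 × 10⁻⁹ m = 2400 pm.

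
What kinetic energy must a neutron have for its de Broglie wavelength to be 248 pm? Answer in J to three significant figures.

p = h/λ = 6.626 × 10⁻³⁴ / 2.480 × 10⁻¹⁰ = 2.672 × 10⁻²⁴ kg·m/s.
KE = p²/(2m) = (2.672 × 10⁻²⁴)² / (2 × 1.675 × 10⁻²⁷) = 2.131 × 10⁻²¹ J = 2.13 × 10⁻²¹ J.

KE = 2.13 × 10⁻²¹ J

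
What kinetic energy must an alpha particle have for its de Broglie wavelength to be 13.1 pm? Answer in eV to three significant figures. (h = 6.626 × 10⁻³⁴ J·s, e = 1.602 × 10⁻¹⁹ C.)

KE = 1.20 eV

p = h/λ = 6.626 × 10⁻³⁴ / 1.310 × 10⁻¹¹ = 5.058 × 10⁻²³ kg·m/s.
KE = p²/(2m) = (5.058 × 10⁻²³)² / (2 × 6.645 × 10⁻²⁷) = 1.925 × 10⁻¹⁹ J = 1.20 eV.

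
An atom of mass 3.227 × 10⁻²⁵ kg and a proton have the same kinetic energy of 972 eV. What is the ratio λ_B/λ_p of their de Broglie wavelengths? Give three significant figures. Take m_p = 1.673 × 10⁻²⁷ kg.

λ_B/λ_p = 0.0720

At fixed KE, p = √(2mKE) so λ = h/p ∝ 1/√m.
λ_B/λ_p = √(m_p/m_B) = √(1.673 × 10⁻²⁷/3.227 × 10⁻²⁵) = √(5.184 × 10⁻³) = 0.0720.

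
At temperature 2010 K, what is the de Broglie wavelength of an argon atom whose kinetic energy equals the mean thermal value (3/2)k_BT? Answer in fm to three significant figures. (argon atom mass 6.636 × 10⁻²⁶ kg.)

KE = (3/2)k_BT = 1.5 × 1.381 × 10⁻²³ × 2010 = 4.164 × 10⁻²⁰ J.
p = √(2mKE) = √(2 × 6.636 × 10⁻²⁶ × 4.164 × 10⁻²⁰) = 7.434 × 10⁻²³ kg·m/s.
λ = h/p = 8.91 × 10⁻¹² m = 8910 fm.

λ = 8910 fm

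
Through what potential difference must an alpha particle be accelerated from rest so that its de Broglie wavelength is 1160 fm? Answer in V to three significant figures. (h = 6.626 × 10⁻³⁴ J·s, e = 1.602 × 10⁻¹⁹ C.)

p = h/λ = 6.626 × 10⁻³⁴ / 1.160 × 10⁻¹² = 5.712 × 10⁻²² kg·m/s.
KE = p²/(2m) = 2.455 × 10⁻¹⁷ J.
V = KE/2e = 2.455 × 10⁻¹⁷ / (2 × 1.602 × 10⁻¹⁹) = 76.6 V.

V = 76.6 V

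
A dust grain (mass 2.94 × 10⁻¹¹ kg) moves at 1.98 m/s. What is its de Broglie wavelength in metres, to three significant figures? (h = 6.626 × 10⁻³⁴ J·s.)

λ = 1.14 × 10⁻²³ m

p = mv = 2.94 × 10⁻¹¹ × 1.98 = 5.821 × 10⁻¹¹ kg·m/s.
λ = h/p = 6.626 × 10⁻³⁴ / 5.821 × 10⁻¹¹ = 1.14 × 10⁻²³ m.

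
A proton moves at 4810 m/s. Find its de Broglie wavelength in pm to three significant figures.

λ = 82.3 pm

p = mv = 1.673 × 10⁻²⁷ × 4810 = 8.047 × 10⁻²⁴ kg·m/s.
λ = h/p = 6.626 × 10⁻³⁴ / 8.047 × 10⁻²⁴ = 8.23 × 10⁻¹¹ m = 82.3 pm.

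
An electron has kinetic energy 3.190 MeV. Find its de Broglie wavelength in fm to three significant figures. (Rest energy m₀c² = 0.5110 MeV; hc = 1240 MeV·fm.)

λ = 338 fm

Total energy E = KE + m₀c² = 3.190 + 0.5110 = 3.7010 MeV.
(pc)² = E² − (m₀c²)² = (3.7010)² − (0.5110)² = 13.44 MeV², so pc = 3.666 MeV.
λ = hc/(pc) = 1240 MeV·fm / 3.666 MeV = 338 fm.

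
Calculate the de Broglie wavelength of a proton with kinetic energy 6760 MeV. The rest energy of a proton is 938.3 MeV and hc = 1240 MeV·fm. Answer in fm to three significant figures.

Total energy E = KE + m₀c² = 6760 + 938.3 = 7698.3 MeV.
(pc)² = E² − (m₀c²)² = (7698.3)² − (938.3)² = 5.838 × 10⁷ MeV², so pc = 7641 MeV.
λ = hc/(pc) = 1240 MeV·fm / 7641 MeV = 0.162 fm.

λ = 0.162 fm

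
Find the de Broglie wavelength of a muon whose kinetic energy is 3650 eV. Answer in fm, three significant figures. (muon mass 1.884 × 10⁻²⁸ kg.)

λ = 1410 fm

KE = 3650 eV = 5.847 × 10⁻¹⁶ J.
p = √(2mKE) = √(2 × 1.884 × 10⁻²⁸ × 5.847 × 10⁻¹⁶) = 4.694 × 10⁻²² kg·m/s.
λ = h/p = 6.626 × 10⁻³⁴ / 4.694 × 10⁻²² = 1.41 × 10⁻¹² m = 1410 fm.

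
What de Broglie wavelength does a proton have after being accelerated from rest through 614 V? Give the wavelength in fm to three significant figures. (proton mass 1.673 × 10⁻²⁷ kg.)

λ = 1150 fm

KE = eV = 1.602 × 10⁻¹⁹ × 614.0 = 9.836 × 10⁻¹⁷ J.
p = √(2mKE) = √(2 × 1.673 × 10⁻²⁷ × 9.836 × 10⁻¹⁷) = 5.737 × 10⁻²² kg·m/s.
λ = h/p = 6.626 × 10⁻³⁴ / 5.737 × 10⁻²² = 1.15 × 10⁻¹² m = 1150 fm.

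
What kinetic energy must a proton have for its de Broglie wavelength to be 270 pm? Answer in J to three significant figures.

KE = 1.80 × 10⁻²¹ J

p = h/λ = 6.626 × 10⁻³⁴ / 2.700 × 10⁻¹⁰ = 2.454 × 10⁻²⁴ kg·m/s.
KE = p²/(2m) = (2.454 × 10⁻²⁴)² / (2 × 1.673 × 10⁻²⁷) = 1.800 × 10⁻²¹ J = 1.80 × 10⁻²¹ J.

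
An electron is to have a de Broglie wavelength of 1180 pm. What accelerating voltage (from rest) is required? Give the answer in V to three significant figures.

p = h/λ = 6.626 × 10⁻³⁴ / 1.180 × 10⁻⁹ = 5.615 × 10⁻²⁵ kg·m/s.
KE = p²/(2m) = 1.731 × 10⁻¹⁹ J.
V = KE/e = 1.731 × 10⁻¹⁹ / (1.602 × 10⁻¹⁹) = 1.08 V.

V = 1.08 V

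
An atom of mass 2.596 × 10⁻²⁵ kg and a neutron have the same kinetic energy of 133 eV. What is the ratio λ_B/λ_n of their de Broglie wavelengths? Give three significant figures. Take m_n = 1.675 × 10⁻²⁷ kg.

At fixed KE, p = √(2mKE) so λ = h/p ∝ 1/√m.
λ_B/λ_n = √(m_n/m_B) = √(1.675 × 10⁻²⁷/2.596 × 10⁻²⁵) = √(6.452 × 10⁻³) = 0.0803.

λ_B/λ_n = 0.0803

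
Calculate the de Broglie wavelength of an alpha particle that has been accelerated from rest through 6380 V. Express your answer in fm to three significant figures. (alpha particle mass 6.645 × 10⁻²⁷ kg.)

λ = 127 fm

KE = 2eV = 2 × 1.602 × 10⁻¹⁹ × 6380 = 2.044 × 10⁻¹⁵ J.
p = √(2mKE) = √(2 × 6.645 × 10⁻²⁷ × 2.044 × 10⁻¹⁵) = 5.212 × 10⁻²¹ kg·m/s.
λ = h/p = 6.626 × 10⁻³⁴ / 5.212 × 10⁻²¹ = 1.27 × 10⁻¹³ m = 127 fm.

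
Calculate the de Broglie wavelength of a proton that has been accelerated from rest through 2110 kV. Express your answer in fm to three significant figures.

λ = 19.7 fm

KE = eV = 1.602 × 10⁻¹⁹ × 2.110 × 10⁶ = 3.380 × 10⁻¹³ J.
p = √(2mKE) = √(2 × 1.673 × 10⁻²⁷ × 3.380 × 10⁻¹³) = 3.363 × 10⁻²⁰ kg·m/s.
λ = h/p = 6.626 × 10⁻³⁴ / 3.363 × 10⁻²⁰ = 1.97 × 10⁻¹⁴ m = 19.7 fm.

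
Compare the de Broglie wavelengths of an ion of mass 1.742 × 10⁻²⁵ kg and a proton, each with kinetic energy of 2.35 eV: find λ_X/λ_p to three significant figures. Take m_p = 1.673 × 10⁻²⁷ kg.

λ_X/λ_p = 0.0980

At fixed KE, p = √(2mKE) so λ = h/p ∝ 1/√m.
λ_X/λ_p = √(m_p/m_X) = √(1.673 × 10⁻²⁷/1.742 × 10⁻²⁵) = √(9.604 × 10⁻³) = 0.0980.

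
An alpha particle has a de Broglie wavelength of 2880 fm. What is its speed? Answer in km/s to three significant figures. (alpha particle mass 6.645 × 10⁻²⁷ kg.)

p = h/λ = 6.626 × 10⁻³⁴ / 2.880 × 10⁻¹² = 2.301 × 10⁻²² kg·m/s.
v = p/m = 2.301 × 10⁻²² / 6.645 × 10⁻²⁷ = 3.46 × 10⁴ m/s = 34.6 km/s.

v = 34.6 km/s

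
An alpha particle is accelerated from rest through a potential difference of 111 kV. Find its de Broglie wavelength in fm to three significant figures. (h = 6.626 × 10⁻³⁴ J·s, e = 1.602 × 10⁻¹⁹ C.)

λ = 30.5 fm

KE = 2eV = 2 × 1.602 × 10⁻¹⁹ × 1.110 × 10⁵ = 3.556 × 10⁻¹⁴ J.
p = √(2mKE) = √(2 × 6.645 × 10⁻²⁷ × 3.556 × 10⁻¹⁴) = 2.174 × 10⁻²⁰ kg·m/s.
λ = h/p = 6.626 × 10⁻³⁴ / 2.174 × 10⁻²⁰ = 3.05 × 10⁻¹⁴ m = 30.5 fm.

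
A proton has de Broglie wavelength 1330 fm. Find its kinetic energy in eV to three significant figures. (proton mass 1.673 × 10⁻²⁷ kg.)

KE = 463 eV

p = h/λ = 6.626 × 10⁻³⁴ / 1.330 × 10⁻¹² = 4.982 × 10⁻²² kg·m/s.
KE = p²/(2m) = (4.982 × 10⁻²²)² / (2 × 1.673 × 10⁻²⁷) = 7.418 × 10⁻¹⁷ J = 463 eV.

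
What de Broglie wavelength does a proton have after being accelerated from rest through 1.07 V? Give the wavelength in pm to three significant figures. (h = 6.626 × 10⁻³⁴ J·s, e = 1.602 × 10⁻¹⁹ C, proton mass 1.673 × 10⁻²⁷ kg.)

KE = eV = 1.602 × 10⁻¹⁹ × 1.070 = 1.714 × 10⁻¹⁹ J.
p = √(2mKE) = √(2 × 1.673 × 10⁻²⁷ × 1.714 × 10⁻¹⁹) = 2.395 × 10⁻²³ kg·m/s.
λ = h/p = 6.626 × 10⁻³⁴ / 2.395 × 10⁻²³ = 2.77 × 10⁻¹¹ m = 27.7 pm.

λ = 27.7 pm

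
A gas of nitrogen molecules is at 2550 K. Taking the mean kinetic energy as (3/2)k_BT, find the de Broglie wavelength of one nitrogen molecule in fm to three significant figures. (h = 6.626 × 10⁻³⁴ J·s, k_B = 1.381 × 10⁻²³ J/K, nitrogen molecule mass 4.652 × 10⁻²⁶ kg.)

KE = (3/2)k_BT = 1.5 × 1.381 × 10⁻²³ × 2550 = 5.282 × 10⁻²⁰ J.
p = √(2mKE) = √(2 × 4.652 × 10⁻²⁶ × 5.282 × 10⁻²⁰) = 7.010 × 10⁻²³ kg·m/s.
λ = h/p = 9.45 × 10⁻¹² m = 9450 fm.

λ = 9450 fm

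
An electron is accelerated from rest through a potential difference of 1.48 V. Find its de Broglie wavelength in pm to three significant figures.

KE = eV = 1.602 × 10⁻¹⁹ × 1.480 = 2.371 × 10⁻¹⁹ J.
p = √(2mKE) = √(2 × 9.109 × 10⁻³¹ × 2.371 × 10⁻¹⁹) = 6.572 × 10⁻²⁵ kg·m/s.
λ = h/p = 6.626 × 10⁻³⁴ / 6.572 × 10⁻²⁵ = 1.01 × 10⁻⁹ m = 1010 pm.

λ = 1010 pm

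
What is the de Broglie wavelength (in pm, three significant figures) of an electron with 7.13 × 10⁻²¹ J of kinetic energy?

p = √(2mKE) = √(2 × 9.109 × 10⁻³¹ × 7.130 × 10⁻²¹) = 1.140 × 10⁻²⁵ kg·m/s.
λ = h/p = 6.626 × 10⁻³⁴ / 1.140 × 10⁻²⁵ = 5.81 × 10⁻⁹ m = 5810 pm.

λ = 5810 pm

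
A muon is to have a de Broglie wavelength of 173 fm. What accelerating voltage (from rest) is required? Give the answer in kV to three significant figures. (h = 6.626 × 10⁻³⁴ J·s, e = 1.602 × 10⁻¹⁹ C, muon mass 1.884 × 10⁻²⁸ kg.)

p = h/λ = 6.626 × 10⁻³⁴ / 1.730 × 10⁻¹³ = 3.830 × 10⁻²¹ kg·m/s.
KE = p²/(2m) = 3.893 × 10⁻¹⁴ J.
V = KE/e = 3.893 × 10⁻¹⁴ / (1.602 × 10⁻¹⁹) = 243 kV.

V = 243 kV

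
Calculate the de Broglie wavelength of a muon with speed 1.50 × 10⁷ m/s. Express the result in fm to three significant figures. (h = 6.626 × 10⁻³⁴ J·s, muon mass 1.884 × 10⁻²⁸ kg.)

λ = 234 fm

p = mv = 1.884 × 10⁻²⁸ × 1.50 × 10⁷ = 2.826 × 10⁻²¹ kg·m/s.
λ = h/p = 6.626 × 10⁻³⁴ / 2.826 × 10⁻²¹ = 2.34 × 10⁻¹³ m = 234 fm.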